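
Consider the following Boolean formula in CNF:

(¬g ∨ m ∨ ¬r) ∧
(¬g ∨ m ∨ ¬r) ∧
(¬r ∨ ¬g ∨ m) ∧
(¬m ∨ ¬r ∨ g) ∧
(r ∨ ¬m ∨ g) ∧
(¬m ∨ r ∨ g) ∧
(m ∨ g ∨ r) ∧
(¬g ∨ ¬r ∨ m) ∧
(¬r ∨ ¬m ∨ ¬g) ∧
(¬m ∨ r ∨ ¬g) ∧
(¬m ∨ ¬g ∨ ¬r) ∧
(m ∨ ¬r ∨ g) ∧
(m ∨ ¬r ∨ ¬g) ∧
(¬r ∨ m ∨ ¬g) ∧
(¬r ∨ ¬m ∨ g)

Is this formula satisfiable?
Yes

Yes, the formula is satisfiable.

One satisfying assignment is: m=False, g=True, r=False

Verification: With this assignment, all 15 clauses evaluate to true.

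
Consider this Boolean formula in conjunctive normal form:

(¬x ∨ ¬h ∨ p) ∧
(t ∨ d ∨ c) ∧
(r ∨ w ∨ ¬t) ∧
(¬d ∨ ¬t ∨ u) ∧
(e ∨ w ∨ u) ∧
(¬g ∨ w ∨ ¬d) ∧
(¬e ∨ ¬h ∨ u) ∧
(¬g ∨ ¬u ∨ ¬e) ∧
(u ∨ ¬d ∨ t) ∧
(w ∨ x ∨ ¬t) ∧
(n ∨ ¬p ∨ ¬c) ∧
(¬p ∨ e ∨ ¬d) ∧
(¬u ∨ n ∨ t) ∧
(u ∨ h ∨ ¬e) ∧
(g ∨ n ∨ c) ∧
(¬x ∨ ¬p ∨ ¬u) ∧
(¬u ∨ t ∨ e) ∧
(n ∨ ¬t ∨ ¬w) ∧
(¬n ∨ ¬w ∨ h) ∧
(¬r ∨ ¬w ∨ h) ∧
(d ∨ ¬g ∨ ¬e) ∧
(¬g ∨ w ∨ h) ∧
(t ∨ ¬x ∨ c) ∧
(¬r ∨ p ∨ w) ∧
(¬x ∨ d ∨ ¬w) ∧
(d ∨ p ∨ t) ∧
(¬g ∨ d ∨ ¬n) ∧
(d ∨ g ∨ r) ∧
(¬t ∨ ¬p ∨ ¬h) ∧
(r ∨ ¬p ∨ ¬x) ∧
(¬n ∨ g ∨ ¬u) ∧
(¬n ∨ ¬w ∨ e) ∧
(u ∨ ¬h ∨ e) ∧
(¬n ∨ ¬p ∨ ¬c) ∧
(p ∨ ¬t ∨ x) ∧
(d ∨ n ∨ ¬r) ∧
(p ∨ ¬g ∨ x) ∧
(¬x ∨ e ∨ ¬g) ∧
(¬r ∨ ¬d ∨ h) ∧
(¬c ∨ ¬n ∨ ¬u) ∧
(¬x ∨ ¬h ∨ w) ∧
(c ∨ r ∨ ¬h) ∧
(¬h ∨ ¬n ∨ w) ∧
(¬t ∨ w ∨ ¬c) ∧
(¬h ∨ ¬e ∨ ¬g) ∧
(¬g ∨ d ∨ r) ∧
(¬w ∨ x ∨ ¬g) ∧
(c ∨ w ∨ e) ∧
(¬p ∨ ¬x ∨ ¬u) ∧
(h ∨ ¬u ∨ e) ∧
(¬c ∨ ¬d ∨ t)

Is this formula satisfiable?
No

No, the formula is not satisfiable.

No assignment of truth values to the variables can make all 51 clauses true simultaneously.

The formula is UNSAT (unsatisfiable).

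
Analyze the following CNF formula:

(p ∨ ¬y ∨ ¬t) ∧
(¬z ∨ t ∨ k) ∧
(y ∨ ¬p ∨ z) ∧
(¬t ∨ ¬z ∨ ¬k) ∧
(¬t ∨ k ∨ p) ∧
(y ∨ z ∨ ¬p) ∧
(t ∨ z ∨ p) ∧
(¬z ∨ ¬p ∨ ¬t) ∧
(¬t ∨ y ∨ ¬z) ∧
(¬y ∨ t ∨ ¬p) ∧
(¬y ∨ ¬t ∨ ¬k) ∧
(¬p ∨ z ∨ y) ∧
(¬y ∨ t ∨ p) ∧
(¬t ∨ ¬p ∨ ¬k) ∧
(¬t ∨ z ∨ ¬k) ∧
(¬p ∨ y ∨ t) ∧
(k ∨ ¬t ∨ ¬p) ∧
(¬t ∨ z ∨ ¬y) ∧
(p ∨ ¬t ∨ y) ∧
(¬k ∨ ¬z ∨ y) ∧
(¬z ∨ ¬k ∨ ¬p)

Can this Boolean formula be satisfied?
No

No, the formula is not satisfiable.

No assignment of truth values to the variables can make all 21 clauses true simultaneously.

The formula is UNSAT (unsatisfiable).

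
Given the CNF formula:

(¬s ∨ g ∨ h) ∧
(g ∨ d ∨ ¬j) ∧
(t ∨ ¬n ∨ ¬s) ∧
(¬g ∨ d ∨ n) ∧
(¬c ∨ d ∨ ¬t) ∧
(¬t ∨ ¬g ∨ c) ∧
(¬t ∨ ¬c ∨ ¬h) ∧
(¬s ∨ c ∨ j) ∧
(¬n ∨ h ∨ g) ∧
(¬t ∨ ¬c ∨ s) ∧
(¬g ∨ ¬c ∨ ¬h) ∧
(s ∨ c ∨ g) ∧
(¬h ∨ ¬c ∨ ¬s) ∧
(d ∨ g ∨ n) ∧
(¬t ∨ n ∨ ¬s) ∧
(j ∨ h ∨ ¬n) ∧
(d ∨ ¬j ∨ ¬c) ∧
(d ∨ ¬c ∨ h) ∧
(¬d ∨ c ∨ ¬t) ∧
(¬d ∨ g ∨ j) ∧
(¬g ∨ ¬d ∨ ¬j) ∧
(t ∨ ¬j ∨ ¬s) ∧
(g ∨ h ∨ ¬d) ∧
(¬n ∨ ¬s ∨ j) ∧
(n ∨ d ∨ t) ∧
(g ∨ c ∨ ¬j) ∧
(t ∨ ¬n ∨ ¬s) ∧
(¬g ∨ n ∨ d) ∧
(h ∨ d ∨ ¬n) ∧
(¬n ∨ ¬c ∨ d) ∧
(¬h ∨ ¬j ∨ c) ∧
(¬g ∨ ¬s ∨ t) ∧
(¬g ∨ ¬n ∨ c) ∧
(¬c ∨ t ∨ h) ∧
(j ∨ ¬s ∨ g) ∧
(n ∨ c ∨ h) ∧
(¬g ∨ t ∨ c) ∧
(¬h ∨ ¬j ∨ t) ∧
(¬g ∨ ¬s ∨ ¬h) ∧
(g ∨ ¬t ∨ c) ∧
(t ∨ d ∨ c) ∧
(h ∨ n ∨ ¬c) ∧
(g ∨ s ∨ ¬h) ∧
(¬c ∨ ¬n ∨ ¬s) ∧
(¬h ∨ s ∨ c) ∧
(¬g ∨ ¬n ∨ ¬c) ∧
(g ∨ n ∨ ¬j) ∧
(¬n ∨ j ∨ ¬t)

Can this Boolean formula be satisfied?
No

No, the formula is not satisfiable.

No assignment of truth values to the variables can make all 48 clauses true simultaneously.

The formula is UNSAT (unsatisfiable).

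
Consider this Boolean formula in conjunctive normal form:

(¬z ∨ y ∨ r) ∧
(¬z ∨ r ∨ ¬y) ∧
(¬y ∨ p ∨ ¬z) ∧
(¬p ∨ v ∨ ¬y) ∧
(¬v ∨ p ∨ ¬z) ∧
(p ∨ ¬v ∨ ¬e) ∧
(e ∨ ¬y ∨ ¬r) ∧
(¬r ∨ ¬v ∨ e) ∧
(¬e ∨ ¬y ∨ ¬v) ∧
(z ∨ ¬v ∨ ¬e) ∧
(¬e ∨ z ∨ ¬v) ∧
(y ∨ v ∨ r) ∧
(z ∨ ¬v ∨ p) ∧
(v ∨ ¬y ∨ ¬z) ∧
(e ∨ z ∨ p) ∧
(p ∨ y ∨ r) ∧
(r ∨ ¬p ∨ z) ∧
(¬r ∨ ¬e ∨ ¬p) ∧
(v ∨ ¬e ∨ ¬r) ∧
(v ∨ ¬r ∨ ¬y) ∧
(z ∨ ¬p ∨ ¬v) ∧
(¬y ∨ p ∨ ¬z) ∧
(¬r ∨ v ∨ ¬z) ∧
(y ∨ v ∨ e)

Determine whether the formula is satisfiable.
Yes

Yes, the formula is satisfiable.

One satisfying assignment is: z=False, e=True, y=True, v=False, r=False, p=False

Verification: With this assignment, all 24 clauses evaluate to true.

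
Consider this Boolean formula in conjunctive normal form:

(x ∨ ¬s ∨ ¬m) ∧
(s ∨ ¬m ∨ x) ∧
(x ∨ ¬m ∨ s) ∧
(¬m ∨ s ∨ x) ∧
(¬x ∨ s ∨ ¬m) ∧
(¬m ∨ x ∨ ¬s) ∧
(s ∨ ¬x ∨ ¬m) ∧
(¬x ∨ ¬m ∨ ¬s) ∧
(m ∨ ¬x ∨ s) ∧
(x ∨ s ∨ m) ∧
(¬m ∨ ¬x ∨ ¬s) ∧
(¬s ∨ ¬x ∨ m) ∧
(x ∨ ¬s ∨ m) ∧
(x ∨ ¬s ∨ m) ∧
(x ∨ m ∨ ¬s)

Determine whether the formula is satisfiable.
No

No, the formula is not satisfiable.

No assignment of truth values to the variables can make all 15 clauses true simultaneously.

The formula is UNSAT (unsatisfiable).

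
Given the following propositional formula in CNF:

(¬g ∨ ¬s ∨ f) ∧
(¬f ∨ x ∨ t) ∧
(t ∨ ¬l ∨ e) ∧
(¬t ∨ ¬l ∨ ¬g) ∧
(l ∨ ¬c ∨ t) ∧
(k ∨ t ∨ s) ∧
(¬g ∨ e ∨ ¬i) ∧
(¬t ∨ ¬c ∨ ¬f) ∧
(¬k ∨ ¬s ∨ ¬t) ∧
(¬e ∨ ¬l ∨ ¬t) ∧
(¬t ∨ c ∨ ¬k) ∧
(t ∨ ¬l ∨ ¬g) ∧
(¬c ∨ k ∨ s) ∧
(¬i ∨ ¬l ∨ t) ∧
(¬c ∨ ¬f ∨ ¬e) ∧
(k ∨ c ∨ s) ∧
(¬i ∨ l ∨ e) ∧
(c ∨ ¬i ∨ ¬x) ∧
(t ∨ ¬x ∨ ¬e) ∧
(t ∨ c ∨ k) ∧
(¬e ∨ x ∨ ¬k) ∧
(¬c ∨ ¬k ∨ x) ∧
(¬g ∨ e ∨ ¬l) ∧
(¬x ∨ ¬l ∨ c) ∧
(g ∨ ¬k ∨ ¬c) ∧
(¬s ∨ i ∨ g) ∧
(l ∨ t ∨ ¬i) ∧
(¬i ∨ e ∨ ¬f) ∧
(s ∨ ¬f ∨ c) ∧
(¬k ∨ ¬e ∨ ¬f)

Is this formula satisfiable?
Yes

Yes, the formula is satisfiable.

One satisfying assignment is: s=True, k=False, e=False, c=False, x=False, f=True, i=False, l=False, g=True, t=True

Verification: With this assignment, all 30 clauses evaluate to true.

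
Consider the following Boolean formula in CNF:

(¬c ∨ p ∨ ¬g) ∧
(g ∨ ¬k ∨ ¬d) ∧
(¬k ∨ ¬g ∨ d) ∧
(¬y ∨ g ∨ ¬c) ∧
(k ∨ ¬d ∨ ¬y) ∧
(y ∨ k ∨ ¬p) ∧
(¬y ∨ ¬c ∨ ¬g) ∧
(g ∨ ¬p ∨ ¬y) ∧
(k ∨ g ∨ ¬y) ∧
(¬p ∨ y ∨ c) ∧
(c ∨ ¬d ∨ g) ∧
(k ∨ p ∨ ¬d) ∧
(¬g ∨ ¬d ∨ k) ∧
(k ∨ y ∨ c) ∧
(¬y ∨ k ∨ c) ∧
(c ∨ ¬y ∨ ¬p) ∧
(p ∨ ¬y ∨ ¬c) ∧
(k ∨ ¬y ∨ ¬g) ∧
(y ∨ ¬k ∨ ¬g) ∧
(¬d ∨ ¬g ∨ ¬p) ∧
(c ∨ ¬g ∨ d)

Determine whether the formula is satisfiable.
Yes

Yes, the formula is satisfiable.

One satisfying assignment is: y=False, d=False, g=False, k=False, c=True, p=False

Verification: With this assignment, all 21 clauses evaluate to true.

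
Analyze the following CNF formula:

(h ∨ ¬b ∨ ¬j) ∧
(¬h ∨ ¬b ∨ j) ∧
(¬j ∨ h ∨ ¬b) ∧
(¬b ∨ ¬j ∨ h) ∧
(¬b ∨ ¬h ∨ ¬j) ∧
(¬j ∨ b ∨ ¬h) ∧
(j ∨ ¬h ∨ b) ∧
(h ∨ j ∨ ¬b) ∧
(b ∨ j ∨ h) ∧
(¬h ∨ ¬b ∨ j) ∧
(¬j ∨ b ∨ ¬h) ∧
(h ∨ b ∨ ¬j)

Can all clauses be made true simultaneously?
No

No, the formula is not satisfiable.

No assignment of truth values to the variables can make all 12 clauses true simultaneously.

The formula is UNSAT (unsatisfiable).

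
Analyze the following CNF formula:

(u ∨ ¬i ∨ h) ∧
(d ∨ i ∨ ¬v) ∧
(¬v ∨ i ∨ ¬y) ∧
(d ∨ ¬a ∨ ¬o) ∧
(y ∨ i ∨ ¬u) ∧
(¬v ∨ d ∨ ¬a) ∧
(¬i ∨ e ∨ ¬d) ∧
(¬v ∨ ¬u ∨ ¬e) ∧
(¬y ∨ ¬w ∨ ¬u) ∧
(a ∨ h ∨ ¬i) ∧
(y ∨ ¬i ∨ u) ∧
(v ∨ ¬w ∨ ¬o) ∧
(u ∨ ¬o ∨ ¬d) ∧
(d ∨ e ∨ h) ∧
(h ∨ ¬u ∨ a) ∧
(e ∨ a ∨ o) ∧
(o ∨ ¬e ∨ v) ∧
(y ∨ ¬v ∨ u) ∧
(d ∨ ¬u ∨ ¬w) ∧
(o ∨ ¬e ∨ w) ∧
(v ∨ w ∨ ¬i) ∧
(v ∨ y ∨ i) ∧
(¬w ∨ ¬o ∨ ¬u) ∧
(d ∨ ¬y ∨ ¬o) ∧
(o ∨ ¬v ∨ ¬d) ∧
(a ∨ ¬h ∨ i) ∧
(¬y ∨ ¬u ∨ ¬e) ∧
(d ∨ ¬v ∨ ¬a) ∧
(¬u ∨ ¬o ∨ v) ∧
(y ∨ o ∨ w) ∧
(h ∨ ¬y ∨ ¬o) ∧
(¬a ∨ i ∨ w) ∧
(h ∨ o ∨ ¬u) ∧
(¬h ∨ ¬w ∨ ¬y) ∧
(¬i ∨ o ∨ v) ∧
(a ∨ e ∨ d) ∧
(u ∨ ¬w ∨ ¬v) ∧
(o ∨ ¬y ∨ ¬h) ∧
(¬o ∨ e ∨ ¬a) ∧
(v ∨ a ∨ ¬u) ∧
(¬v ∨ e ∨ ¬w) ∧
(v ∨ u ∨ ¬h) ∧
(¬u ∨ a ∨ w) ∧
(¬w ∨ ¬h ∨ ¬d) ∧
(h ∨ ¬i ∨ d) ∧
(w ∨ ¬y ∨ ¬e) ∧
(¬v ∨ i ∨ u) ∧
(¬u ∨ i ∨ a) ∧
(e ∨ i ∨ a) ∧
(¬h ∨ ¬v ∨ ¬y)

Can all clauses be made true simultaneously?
Yes

Yes, the formula is satisfiable.

One satisfying assignment is: u=False, v=False, y=True, a=True, i=False, o=False, w=True, d=True, h=False, e=False

Verification: With this assignment, all 50 clauses evaluate to true.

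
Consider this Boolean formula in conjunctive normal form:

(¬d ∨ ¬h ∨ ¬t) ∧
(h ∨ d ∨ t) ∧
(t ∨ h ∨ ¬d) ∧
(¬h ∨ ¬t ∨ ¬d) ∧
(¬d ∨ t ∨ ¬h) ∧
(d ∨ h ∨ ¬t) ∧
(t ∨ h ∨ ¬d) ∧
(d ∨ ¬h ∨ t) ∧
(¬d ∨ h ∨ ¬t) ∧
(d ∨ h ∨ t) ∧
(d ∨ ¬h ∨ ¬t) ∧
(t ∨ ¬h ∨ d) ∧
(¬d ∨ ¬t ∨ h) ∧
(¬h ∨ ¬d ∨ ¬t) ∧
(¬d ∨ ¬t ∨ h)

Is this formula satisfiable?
No

No, the formula is not satisfiable.

No assignment of truth values to the variables can make all 15 clauses true simultaneously.

The formula is UNSAT (unsatisfiable).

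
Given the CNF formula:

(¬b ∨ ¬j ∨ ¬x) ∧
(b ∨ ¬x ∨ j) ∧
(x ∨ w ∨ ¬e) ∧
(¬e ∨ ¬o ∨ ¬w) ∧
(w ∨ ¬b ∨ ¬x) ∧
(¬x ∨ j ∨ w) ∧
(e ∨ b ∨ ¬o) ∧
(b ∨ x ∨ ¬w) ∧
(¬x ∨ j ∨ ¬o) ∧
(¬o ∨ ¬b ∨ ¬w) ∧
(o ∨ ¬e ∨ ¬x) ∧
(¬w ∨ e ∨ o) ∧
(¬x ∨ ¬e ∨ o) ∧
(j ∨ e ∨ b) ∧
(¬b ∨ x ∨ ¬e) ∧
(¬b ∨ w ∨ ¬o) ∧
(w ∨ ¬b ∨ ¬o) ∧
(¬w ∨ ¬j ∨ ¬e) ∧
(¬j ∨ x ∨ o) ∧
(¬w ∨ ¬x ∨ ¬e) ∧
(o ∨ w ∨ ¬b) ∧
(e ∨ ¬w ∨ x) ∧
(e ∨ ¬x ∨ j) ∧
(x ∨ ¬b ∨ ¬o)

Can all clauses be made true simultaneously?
Yes

Yes, the formula is satisfiable.

One satisfying assignment is: b=False, o=False, j=True, x=True, e=False, w=False

Verification: With this assignment, all 24 clauses evaluate to true.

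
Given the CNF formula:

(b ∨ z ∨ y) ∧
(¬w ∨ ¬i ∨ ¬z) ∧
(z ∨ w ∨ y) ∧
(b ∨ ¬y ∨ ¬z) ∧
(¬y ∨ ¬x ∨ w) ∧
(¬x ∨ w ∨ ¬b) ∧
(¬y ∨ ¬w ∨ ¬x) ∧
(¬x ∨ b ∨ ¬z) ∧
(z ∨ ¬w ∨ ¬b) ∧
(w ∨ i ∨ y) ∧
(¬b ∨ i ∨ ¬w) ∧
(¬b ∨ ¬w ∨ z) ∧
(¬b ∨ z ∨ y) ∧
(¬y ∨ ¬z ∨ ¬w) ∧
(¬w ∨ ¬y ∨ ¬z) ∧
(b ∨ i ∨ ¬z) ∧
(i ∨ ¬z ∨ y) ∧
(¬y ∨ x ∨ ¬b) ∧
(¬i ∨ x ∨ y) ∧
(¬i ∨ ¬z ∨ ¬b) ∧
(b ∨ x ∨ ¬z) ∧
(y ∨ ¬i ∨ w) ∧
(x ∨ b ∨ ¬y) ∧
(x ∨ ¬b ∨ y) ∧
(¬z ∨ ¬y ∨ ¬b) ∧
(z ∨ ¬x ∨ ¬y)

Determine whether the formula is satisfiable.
No

No, the formula is not satisfiable.

No assignment of truth values to the variables can make all 26 clauses true simultaneously.

The formula is UNSAT (unsatisfiable).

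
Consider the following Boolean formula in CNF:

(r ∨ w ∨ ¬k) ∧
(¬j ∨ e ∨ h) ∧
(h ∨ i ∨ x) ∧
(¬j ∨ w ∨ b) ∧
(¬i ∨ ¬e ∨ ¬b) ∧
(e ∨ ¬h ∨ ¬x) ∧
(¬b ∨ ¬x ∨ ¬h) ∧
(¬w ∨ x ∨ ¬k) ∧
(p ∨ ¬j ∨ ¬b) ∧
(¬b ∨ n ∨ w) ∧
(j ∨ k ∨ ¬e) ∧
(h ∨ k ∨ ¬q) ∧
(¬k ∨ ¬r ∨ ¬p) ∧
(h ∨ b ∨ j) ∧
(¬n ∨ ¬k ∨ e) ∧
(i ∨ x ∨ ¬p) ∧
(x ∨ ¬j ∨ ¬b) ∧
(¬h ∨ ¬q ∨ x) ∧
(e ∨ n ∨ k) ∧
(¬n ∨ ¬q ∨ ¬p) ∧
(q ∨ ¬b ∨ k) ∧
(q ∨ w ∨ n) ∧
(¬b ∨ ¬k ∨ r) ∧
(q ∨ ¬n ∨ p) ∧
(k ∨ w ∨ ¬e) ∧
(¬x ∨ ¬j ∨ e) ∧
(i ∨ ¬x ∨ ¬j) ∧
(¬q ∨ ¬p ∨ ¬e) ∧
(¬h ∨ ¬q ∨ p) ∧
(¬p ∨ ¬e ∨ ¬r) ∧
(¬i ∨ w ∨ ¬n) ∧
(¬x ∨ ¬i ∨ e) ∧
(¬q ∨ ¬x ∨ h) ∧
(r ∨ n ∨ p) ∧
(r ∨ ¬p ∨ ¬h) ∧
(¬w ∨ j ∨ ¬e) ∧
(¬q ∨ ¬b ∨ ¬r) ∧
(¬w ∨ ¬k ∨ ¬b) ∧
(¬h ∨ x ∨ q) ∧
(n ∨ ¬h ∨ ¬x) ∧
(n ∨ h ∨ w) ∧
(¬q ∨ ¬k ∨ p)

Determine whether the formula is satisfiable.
Yes

Yes, the formula is satisfiable.

One satisfying assignment is: e=True, w=True, h=False, p=False, q=False, x=False, i=True, r=True, n=False, k=False, j=True, b=False

Verification: With this assignment, all 42 clauses evaluate to true.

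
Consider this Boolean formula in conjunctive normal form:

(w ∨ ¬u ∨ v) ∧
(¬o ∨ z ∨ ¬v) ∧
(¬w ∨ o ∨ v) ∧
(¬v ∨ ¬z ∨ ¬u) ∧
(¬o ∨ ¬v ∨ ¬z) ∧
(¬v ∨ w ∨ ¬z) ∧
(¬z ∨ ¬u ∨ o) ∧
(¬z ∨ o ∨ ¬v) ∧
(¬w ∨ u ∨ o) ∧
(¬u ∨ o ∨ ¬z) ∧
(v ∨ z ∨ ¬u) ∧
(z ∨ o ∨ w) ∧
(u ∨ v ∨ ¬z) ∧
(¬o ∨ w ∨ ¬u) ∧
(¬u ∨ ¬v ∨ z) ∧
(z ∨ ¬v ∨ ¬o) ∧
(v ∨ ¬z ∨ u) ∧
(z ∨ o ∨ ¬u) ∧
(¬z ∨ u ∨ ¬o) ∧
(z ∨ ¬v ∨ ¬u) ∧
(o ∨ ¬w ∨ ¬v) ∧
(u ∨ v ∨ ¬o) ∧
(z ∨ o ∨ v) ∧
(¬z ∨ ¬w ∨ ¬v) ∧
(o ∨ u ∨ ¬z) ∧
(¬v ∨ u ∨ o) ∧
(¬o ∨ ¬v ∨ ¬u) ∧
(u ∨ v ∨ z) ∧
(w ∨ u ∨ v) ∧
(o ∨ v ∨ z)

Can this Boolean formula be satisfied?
Yes

Yes, the formula is satisfiable.

One satisfying assignment is: o=True, w=True, v=False, z=True, u=True

Verification: With this assignment, all 30 clauses evaluate to true.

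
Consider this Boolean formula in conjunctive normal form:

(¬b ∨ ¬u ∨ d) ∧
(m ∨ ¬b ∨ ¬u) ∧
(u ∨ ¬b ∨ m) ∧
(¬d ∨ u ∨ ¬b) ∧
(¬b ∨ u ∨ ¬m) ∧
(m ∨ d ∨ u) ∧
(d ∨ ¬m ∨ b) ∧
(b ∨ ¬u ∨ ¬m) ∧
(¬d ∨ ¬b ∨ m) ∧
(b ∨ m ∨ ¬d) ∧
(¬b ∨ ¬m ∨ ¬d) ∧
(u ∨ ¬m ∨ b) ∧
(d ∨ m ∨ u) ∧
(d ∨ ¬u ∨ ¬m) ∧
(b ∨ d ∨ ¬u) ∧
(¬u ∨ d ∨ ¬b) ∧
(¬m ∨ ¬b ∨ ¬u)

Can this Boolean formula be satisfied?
No

No, the formula is not satisfiable.

No assignment of truth values to the variables can make all 17 clauses true simultaneously.

The formula is UNSAT (unsatisfiable).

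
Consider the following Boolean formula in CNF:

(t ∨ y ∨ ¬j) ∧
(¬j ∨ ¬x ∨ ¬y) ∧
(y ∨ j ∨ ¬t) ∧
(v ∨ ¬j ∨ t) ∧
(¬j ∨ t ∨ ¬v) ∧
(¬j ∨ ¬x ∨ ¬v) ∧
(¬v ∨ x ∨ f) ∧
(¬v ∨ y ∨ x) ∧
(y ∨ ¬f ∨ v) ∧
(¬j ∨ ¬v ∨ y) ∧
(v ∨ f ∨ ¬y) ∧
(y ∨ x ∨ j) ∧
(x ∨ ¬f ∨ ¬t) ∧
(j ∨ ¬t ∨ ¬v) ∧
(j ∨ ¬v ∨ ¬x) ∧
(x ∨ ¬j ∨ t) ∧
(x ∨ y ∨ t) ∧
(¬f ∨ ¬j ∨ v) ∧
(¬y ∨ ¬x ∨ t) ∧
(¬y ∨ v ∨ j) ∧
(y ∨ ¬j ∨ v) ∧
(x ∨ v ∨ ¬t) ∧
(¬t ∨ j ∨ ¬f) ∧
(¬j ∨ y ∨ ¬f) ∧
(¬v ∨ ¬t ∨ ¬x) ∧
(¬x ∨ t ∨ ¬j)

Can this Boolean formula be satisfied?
Yes

Yes, the formula is satisfiable.

One satisfying assignment is: j=False, f=False, t=False, v=False, x=True, y=False

Verification: With this assignment, all 26 clauses evaluate to true.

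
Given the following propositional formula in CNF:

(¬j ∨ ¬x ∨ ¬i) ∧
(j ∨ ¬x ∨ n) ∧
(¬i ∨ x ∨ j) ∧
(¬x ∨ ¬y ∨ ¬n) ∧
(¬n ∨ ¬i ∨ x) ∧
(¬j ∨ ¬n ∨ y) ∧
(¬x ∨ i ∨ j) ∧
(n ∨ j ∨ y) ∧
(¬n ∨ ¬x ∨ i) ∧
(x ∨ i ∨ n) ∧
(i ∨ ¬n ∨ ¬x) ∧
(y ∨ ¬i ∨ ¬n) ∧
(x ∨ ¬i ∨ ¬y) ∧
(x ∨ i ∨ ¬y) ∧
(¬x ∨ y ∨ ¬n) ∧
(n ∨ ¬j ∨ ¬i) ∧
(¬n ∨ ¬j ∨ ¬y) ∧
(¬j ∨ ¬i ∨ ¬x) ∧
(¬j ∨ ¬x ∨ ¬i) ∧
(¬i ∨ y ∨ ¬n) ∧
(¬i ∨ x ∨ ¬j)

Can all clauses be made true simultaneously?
Yes

Yes, the formula is satisfiable.

One satisfying assignment is: y=False, x=False, n=True, i=False, j=False

Verification: With this assignment, all 21 clauses evaluate to true.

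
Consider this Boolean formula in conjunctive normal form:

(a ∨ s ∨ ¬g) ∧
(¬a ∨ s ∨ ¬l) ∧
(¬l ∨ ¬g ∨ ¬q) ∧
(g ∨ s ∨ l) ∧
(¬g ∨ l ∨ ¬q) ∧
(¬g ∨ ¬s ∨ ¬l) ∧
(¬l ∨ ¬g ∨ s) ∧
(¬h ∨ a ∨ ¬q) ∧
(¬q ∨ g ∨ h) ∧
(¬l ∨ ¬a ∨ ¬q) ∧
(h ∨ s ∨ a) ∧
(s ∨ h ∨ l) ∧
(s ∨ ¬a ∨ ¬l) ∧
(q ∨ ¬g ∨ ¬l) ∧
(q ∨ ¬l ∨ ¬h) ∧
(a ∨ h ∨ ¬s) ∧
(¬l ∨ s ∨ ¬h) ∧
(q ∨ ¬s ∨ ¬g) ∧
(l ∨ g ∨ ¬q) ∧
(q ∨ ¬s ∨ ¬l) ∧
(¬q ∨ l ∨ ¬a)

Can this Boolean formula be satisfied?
Yes

Yes, the formula is satisfiable.

One satisfying assignment is: s=True, a=True, l=False, g=False, h=False, q=False

Verification: With this assignment, all 21 clauses evaluate to true.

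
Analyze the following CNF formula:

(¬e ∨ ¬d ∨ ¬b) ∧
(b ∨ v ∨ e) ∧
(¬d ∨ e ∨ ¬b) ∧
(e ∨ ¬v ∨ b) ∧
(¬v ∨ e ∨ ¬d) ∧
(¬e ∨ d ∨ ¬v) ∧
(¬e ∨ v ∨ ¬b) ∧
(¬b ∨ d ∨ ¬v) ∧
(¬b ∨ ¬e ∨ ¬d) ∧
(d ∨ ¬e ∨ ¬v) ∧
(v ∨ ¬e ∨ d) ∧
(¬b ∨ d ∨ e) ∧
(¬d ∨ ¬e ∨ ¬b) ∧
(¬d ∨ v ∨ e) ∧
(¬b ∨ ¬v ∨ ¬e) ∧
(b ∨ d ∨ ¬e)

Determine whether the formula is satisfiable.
Yes

Yes, the formula is satisfiable.

One satisfying assignment is: v=False, e=True, b=False, d=True

Verification: With this assignment, all 16 clauses evaluate to true.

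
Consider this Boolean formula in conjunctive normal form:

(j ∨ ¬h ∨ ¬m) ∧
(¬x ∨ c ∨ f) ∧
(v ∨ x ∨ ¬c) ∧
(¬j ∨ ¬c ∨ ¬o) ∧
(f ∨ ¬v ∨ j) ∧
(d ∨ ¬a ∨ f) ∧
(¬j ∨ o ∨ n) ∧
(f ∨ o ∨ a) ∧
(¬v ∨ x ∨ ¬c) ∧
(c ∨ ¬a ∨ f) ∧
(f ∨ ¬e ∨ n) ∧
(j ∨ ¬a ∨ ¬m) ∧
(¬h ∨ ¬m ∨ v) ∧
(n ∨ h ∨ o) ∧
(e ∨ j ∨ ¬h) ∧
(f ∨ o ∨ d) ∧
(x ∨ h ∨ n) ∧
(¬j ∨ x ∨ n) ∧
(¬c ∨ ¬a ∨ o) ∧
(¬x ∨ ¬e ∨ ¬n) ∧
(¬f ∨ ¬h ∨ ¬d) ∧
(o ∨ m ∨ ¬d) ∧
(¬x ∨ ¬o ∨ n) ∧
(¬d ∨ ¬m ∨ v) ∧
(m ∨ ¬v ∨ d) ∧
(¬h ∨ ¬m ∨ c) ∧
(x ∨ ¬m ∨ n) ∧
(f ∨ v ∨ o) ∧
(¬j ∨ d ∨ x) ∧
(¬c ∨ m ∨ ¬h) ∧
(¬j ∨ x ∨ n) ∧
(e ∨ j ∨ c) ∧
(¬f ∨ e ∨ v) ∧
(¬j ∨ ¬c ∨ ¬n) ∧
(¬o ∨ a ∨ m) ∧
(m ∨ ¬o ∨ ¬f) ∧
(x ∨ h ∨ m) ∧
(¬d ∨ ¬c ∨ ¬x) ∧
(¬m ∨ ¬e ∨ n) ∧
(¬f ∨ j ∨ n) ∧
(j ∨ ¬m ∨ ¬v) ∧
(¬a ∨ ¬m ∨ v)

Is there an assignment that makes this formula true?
Yes

Yes, the formula is satisfiable.

One satisfying assignment is: f=False, h=False, n=True, a=False, c=True, v=False, e=False, m=True, x=True, o=True, d=False, j=False

Verification: With this assignment, all 42 clauses evaluate to true.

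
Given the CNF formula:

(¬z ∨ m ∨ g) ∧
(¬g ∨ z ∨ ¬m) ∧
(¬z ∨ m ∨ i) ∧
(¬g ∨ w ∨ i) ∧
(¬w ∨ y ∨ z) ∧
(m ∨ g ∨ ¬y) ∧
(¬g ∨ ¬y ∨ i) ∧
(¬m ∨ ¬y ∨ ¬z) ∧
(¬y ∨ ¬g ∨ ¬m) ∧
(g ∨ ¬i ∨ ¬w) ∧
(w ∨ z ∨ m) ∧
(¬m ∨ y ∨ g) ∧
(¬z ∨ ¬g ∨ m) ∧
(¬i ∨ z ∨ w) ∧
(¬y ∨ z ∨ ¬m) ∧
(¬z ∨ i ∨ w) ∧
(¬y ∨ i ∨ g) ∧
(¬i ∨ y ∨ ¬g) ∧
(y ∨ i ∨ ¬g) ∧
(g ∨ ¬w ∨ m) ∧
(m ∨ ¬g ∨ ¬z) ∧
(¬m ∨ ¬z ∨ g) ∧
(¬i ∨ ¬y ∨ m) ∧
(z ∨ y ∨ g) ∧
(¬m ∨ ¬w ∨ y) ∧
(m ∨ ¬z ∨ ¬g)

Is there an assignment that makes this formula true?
No

No, the formula is not satisfiable.

No assignment of truth values to the variables can make all 26 clauses true simultaneously.

The formula is UNSAT (unsatisfiable).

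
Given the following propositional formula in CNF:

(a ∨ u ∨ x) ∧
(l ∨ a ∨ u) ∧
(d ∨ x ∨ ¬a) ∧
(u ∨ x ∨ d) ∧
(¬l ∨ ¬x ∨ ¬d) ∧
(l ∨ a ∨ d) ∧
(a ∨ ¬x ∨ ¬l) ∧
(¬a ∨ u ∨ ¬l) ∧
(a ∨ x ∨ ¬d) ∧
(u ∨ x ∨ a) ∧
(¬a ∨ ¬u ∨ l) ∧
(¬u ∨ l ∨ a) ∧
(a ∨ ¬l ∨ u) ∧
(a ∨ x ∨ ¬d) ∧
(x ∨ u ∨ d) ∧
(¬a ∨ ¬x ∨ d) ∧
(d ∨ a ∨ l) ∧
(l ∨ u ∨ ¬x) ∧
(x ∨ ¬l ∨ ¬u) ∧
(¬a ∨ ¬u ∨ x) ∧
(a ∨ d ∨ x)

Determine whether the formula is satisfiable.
Yes

Yes, the formula is satisfiable.

One satisfying assignment is: x=False, u=False, d=True, a=True, l=False

Verification: With this assignment, all 21 clauses evaluate to true.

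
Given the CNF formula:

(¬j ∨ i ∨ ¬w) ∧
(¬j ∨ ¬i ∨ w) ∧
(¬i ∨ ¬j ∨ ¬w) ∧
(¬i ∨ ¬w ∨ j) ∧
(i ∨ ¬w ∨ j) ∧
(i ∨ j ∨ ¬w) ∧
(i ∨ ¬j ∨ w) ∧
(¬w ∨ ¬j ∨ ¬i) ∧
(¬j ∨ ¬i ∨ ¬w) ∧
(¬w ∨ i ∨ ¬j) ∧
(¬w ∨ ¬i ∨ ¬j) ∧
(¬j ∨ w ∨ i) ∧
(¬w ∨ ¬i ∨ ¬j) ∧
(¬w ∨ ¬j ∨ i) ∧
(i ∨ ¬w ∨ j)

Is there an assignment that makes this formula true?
Yes

Yes, the formula is satisfiable.

One satisfying assignment is: i=False, j=False, w=False

Verification: With this assignment, all 15 clauses evaluate to true.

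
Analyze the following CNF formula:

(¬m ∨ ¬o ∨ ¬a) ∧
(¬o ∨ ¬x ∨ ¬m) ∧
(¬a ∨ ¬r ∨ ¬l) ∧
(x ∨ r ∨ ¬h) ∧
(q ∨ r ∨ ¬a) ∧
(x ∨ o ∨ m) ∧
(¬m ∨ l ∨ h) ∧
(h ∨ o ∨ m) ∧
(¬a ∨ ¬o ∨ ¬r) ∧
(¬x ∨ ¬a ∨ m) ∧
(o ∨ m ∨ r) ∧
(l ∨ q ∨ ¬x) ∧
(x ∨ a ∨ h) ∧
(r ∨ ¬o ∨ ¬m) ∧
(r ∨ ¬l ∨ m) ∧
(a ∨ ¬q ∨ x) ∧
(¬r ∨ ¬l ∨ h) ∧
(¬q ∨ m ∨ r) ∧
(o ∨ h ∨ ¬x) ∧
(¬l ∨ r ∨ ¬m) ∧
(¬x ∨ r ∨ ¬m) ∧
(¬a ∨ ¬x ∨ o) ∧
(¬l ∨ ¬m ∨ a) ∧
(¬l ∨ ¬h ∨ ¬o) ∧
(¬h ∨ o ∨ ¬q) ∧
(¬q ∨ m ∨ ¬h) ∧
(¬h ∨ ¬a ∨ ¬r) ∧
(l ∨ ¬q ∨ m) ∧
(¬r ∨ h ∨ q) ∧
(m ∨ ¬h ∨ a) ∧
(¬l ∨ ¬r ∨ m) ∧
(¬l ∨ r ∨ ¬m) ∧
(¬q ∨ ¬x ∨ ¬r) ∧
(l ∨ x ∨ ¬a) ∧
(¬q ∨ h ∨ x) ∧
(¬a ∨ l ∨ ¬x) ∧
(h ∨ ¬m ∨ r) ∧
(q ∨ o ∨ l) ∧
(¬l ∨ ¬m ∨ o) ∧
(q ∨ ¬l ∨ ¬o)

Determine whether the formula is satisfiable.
Yes

Yes, the formula is satisfiable.

One satisfying assignment is: q=False, l=False, x=False, a=False, r=True, h=True, o=True, m=True

Verification: With this assignment, all 40 clauses evaluate to true.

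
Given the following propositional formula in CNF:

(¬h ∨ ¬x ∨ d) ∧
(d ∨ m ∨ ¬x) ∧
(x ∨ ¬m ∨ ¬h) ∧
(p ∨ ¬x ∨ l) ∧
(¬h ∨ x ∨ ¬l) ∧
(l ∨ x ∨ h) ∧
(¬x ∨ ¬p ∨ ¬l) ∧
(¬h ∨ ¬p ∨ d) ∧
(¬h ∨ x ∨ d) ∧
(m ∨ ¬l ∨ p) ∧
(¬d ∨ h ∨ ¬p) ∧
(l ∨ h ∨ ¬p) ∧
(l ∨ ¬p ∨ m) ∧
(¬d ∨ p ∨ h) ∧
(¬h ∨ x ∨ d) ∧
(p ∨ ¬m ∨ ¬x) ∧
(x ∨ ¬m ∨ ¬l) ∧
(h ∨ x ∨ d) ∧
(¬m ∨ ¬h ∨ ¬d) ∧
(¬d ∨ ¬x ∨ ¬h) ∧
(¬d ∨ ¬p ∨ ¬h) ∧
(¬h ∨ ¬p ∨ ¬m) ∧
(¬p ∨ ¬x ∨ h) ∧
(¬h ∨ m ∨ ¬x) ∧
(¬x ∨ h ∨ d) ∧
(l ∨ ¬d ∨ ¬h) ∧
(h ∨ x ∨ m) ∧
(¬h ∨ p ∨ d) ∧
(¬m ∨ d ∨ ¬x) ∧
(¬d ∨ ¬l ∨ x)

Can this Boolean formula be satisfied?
No

No, the formula is not satisfiable.

No assignment of truth values to the variables can make all 30 clauses true simultaneously.

The formula is UNSAT (unsatisfiable).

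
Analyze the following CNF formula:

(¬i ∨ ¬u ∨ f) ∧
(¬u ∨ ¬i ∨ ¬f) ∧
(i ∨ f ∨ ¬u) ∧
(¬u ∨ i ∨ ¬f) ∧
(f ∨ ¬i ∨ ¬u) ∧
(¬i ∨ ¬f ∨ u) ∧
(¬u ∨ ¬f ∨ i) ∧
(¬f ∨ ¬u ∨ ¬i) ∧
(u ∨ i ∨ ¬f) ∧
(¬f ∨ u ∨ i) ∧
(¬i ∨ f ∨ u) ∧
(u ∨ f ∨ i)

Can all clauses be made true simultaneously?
No

No, the formula is not satisfiable.

No assignment of truth values to the variables can make all 12 clauses true simultaneously.

The formula is UNSAT (unsatisfiable).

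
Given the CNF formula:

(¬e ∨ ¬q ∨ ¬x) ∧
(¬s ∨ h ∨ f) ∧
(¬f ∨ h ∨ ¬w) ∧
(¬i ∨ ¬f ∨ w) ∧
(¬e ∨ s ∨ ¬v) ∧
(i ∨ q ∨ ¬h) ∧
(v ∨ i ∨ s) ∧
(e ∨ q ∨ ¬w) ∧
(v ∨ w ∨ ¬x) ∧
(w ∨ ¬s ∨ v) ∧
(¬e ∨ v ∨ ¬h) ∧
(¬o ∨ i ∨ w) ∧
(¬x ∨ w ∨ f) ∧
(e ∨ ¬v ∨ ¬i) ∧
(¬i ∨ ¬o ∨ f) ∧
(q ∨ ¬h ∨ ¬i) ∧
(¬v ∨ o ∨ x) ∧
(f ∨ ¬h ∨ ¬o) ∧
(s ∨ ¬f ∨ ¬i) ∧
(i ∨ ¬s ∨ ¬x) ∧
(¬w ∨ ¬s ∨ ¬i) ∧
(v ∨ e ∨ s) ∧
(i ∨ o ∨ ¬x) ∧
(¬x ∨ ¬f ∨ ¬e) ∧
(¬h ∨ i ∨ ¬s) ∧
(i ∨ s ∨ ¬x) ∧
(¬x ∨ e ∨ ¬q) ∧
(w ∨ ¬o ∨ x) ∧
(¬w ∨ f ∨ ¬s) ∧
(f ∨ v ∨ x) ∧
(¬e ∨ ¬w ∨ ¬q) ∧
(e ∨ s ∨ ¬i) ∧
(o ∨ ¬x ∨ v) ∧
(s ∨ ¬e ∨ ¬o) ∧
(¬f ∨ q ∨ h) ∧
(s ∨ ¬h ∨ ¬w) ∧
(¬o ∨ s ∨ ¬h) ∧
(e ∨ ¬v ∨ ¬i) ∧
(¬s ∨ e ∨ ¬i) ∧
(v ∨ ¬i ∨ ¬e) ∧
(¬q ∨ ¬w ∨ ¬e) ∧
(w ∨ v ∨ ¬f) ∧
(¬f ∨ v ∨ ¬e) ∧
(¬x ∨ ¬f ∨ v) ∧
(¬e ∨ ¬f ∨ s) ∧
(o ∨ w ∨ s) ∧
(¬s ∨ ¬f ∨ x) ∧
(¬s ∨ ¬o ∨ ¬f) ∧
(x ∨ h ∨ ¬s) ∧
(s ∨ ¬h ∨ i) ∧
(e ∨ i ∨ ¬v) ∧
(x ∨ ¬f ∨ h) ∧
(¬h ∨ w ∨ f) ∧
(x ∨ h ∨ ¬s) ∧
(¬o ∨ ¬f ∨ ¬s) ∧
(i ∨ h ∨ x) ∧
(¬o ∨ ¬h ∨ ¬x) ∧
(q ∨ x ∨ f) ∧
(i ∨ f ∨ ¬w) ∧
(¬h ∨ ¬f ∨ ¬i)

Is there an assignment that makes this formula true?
No

No, the formula is not satisfiable.

No assignment of truth values to the variables can make all 60 clauses true simultaneously.

The formula is UNSAT (unsatisfiable).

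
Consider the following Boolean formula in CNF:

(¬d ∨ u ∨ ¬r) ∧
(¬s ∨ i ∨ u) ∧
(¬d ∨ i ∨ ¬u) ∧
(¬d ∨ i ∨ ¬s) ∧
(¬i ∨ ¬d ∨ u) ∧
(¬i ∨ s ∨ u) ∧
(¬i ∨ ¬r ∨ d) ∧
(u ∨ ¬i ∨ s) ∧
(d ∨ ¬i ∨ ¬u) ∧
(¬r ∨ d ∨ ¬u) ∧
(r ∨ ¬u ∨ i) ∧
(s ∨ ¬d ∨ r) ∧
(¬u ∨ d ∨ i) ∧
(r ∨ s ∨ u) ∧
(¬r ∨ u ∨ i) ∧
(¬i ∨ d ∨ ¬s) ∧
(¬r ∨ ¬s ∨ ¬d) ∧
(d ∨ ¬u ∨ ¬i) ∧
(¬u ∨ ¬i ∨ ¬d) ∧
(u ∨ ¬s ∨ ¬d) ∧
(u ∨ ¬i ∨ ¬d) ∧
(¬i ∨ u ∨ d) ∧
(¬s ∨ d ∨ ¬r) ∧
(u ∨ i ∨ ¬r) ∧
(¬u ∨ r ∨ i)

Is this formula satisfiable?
No

No, the formula is not satisfiable.

No assignment of truth values to the variables can make all 25 clauses true simultaneously.

The formula is UNSAT (unsatisfiable).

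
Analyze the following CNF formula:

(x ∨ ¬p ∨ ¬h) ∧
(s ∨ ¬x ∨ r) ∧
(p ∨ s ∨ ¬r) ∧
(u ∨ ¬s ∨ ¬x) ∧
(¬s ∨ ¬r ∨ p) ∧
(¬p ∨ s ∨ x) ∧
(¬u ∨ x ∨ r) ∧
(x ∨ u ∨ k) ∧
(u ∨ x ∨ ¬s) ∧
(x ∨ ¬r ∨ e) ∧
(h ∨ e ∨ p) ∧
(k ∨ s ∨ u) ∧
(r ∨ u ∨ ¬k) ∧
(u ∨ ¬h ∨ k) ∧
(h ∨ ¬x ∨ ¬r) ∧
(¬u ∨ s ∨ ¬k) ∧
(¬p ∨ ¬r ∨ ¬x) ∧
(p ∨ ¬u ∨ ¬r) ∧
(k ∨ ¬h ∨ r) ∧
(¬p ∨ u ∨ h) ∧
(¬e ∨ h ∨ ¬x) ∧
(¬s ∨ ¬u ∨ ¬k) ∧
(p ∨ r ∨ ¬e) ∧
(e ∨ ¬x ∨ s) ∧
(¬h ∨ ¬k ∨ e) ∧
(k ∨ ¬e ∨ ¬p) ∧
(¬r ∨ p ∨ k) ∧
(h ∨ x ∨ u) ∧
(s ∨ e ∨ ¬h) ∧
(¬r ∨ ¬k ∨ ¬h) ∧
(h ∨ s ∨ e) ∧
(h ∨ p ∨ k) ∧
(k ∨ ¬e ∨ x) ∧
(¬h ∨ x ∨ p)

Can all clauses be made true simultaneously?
Yes

Yes, the formula is satisfiable.

One satisfying assignment is: r=False, u=True, e=False, s=True, p=True, h=False, x=True, k=False

Verification: With this assignment, all 34 clauses evaluate to true.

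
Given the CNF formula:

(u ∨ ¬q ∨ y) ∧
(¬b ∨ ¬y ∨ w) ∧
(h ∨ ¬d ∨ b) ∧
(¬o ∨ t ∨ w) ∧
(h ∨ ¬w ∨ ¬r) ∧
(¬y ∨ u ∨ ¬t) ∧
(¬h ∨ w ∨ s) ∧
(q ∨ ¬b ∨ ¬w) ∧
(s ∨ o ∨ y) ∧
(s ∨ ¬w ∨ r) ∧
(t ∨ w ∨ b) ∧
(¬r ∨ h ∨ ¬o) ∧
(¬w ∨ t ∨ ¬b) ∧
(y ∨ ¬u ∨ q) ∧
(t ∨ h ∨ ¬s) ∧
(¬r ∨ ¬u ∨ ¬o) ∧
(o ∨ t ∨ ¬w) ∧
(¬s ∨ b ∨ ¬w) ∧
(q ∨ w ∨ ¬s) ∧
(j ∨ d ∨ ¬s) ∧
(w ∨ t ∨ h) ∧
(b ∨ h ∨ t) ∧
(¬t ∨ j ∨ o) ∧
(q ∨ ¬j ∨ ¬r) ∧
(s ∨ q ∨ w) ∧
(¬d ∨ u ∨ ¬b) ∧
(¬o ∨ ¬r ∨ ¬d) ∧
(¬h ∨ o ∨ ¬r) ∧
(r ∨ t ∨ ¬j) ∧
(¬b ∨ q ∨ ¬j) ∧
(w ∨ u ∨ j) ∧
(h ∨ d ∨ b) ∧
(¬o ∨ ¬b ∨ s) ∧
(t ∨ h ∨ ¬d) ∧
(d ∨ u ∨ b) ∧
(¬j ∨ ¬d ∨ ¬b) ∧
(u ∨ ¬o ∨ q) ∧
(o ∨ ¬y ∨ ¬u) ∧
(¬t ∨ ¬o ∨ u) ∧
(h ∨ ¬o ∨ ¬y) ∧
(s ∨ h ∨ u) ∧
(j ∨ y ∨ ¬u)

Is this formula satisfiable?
Yes

Yes, the formula is satisfiable.

One satisfying assignment is: y=True, q=True, j=False, t=True, w=False, b=False, d=True, s=True, u=True, r=False, o=True, h=True

Verification: With this assignment, all 42 clauses evaluate to true.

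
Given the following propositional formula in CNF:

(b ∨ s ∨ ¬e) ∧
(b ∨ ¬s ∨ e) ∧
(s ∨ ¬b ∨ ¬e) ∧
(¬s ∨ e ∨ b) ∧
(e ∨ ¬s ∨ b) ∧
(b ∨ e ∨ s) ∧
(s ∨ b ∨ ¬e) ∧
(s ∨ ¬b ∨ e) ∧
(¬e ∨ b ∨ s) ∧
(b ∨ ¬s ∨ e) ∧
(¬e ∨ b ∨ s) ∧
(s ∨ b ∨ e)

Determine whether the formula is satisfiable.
Yes

Yes, the formula is satisfiable.

One satisfying assignment is: e=False, s=True, b=True

Verification: With this assignment, all 12 clauses evaluate to true.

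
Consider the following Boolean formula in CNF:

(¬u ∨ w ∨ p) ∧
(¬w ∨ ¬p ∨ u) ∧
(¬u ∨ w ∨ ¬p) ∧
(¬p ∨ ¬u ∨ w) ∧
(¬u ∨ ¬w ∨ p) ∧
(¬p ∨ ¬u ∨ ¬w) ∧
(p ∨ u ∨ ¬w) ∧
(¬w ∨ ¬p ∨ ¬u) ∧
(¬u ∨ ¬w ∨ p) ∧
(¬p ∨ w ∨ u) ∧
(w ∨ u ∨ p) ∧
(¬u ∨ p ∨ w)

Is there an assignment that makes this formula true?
No

No, the formula is not satisfiable.

No assignment of truth values to the variables can make all 12 clauses true simultaneously.

The formula is UNSAT (unsatisfiable).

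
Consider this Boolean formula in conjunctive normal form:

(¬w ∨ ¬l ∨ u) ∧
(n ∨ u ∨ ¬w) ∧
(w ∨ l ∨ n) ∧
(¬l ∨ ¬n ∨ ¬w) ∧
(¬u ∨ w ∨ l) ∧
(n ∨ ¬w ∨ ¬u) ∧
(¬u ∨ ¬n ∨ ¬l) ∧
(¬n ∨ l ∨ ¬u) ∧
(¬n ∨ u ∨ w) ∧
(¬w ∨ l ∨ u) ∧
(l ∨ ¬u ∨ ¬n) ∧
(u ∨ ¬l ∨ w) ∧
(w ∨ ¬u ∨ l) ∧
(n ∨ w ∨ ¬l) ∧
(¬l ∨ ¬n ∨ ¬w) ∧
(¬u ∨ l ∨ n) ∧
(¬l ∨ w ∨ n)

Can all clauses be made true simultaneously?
No

No, the formula is not satisfiable.

No assignment of truth values to the variables can make all 17 clauses true simultaneously.

The formula is UNSAT (unsatisfiable).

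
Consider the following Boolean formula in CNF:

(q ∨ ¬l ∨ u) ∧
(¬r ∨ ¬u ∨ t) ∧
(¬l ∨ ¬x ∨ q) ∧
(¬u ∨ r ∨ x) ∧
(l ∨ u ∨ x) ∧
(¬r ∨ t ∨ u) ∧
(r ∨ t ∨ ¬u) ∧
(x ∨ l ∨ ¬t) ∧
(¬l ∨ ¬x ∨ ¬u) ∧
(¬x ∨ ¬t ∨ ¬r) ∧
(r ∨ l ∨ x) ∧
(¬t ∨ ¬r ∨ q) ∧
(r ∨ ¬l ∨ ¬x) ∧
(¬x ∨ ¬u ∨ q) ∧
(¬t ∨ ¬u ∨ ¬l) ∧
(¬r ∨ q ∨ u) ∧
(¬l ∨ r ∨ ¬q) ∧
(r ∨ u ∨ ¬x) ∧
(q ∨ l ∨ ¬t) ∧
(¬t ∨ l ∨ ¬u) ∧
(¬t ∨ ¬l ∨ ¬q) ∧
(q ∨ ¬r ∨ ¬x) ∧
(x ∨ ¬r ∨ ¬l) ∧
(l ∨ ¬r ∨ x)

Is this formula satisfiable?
No

No, the formula is not satisfiable.

No assignment of truth values to the variables can make all 24 clauses true simultaneously.

The formula is UNSAT (unsatisfiable).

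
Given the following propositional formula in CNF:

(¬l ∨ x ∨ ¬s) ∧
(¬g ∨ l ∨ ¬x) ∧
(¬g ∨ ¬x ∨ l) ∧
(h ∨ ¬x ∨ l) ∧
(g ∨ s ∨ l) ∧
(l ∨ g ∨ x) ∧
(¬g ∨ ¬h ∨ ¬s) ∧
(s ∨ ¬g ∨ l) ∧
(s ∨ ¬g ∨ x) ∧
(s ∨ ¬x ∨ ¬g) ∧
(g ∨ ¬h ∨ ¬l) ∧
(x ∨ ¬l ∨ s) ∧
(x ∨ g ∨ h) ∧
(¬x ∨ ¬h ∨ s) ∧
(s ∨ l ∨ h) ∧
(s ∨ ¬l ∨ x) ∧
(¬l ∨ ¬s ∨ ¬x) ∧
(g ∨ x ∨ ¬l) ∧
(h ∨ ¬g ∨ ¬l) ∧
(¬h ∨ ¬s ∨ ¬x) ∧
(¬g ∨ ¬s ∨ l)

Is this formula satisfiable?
Yes

Yes, the formula is satisfiable.

One satisfying assignment is: g=False, x=True, h=False, l=True, s=False

Verification: With this assignment, all 21 clauses evaluate to true.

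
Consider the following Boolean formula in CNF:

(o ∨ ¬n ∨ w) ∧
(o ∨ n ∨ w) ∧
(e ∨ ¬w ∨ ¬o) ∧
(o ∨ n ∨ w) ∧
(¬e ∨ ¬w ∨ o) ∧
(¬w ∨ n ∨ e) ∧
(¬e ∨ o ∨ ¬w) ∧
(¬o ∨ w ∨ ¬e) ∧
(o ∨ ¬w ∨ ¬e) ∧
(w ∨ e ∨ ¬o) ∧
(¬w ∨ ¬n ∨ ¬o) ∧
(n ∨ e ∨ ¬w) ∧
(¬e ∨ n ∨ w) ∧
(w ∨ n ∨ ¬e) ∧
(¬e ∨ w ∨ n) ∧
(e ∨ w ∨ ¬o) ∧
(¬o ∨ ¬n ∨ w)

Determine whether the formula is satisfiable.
Yes

Yes, the formula is satisfiable.

One satisfying assignment is: e=False, o=False, w=True, n=True

Verification: With this assignment, all 17 clauses evaluate to true.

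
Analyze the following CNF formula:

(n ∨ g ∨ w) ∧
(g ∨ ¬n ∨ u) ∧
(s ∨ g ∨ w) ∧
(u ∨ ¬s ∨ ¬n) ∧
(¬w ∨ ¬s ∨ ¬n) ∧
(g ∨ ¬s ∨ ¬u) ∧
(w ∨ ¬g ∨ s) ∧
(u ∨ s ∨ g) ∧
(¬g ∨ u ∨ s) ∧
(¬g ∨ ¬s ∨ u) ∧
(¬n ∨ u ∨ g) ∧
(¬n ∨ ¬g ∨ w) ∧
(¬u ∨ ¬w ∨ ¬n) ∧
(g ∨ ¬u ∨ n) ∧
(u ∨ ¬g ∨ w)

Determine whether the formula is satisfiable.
Yes

Yes, the formula is satisfiable.

One satisfying assignment is: w=False, u=True, s=True, g=True, n=False

Verification: With this assignment, all 15 clauses evaluate to true.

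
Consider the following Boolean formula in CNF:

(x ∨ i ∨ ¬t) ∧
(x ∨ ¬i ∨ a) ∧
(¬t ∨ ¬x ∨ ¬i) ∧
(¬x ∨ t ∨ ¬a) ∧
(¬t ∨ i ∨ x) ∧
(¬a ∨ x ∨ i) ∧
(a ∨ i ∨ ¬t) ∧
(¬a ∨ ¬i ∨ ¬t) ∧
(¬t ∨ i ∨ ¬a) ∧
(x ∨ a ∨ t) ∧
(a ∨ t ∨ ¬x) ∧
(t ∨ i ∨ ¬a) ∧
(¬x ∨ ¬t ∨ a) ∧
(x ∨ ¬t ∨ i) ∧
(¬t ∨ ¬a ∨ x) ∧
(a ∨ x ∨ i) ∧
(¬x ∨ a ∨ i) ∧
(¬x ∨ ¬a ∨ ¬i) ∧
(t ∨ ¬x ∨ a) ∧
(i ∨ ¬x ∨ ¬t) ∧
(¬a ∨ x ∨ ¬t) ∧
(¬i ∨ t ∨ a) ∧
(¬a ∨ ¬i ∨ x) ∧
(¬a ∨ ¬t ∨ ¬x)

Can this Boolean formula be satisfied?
No

No, the formula is not satisfiable.

No assignment of truth values to the variables can make all 24 clauses true simultaneously.

The formula is UNSAT (unsatisfiable).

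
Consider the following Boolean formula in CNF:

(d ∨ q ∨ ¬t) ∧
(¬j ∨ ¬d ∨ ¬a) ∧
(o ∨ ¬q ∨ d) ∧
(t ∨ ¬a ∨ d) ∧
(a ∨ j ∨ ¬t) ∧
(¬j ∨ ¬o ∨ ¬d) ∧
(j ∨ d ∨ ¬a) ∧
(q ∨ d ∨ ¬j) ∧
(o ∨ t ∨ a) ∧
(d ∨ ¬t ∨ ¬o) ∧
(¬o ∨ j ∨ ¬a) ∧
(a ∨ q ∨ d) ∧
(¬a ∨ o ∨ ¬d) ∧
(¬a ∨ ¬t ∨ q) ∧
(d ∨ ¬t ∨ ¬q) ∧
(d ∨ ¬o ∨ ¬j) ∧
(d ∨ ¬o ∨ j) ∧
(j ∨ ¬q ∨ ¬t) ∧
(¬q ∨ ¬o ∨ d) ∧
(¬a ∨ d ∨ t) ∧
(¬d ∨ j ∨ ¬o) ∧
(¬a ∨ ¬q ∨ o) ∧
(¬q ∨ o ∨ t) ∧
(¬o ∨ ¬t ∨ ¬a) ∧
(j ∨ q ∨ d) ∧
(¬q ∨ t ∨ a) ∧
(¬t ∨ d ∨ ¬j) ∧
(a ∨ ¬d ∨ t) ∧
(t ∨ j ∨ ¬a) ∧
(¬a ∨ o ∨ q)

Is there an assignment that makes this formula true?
Yes

Yes, the formula is satisfiable.

One satisfying assignment is: q=True, t=True, j=True, o=False, a=False, d=True

Verification: With this assignment, all 30 clauses evaluate to true.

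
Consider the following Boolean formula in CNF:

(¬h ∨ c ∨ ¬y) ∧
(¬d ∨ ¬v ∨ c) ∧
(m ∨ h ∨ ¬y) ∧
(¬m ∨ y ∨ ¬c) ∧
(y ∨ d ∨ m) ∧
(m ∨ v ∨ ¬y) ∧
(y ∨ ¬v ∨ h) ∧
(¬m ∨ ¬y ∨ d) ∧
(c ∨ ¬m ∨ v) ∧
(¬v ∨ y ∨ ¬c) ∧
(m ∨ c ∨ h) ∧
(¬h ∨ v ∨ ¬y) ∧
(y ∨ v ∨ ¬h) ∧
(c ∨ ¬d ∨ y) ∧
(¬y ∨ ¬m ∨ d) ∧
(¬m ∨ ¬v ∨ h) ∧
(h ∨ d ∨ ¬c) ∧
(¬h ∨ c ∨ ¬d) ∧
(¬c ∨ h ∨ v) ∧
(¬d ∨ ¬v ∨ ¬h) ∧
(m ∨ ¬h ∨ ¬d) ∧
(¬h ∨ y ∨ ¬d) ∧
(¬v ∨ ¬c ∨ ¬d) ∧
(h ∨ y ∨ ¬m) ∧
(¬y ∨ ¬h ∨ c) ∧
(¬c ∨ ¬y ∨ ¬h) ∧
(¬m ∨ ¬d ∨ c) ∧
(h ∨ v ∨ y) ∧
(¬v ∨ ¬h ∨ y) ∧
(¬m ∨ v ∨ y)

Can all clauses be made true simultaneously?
No

No, the formula is not satisfiable.

No assignment of truth values to the variables can make all 30 clauses true simultaneously.

The formula is UNSAT (unsatisfiable).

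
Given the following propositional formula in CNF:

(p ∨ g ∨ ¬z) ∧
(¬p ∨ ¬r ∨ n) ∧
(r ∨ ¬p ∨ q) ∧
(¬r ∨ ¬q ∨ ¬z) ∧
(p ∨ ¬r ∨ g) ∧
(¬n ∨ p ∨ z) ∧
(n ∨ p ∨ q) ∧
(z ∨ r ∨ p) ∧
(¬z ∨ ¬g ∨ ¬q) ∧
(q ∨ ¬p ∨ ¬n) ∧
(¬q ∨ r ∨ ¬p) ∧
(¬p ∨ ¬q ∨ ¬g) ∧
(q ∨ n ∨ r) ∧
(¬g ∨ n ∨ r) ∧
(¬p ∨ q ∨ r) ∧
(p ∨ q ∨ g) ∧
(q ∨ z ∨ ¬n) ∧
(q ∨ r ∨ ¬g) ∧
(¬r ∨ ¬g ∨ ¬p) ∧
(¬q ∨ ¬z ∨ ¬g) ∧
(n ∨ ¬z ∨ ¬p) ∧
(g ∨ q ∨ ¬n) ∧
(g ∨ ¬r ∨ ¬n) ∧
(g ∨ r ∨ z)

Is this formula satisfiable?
Yes

Yes, the formula is satisfiable.

One satisfying assignment is: n=False, r=True, p=False, g=True, z=False, q=True

Verification: With this assignment, all 24 clauses evaluate to true.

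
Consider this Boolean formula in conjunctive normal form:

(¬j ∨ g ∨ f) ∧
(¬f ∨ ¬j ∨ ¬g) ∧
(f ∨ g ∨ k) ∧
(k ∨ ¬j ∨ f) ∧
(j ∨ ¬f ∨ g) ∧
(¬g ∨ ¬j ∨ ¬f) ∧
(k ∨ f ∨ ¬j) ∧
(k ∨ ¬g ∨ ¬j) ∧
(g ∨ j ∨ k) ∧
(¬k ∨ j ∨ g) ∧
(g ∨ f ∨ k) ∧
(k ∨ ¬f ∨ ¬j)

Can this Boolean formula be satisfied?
Yes

Yes, the formula is satisfiable.

One satisfying assignment is: j=False, k=False, g=True, f=False

Verification: With this assignment, all 12 clauses evaluate to true.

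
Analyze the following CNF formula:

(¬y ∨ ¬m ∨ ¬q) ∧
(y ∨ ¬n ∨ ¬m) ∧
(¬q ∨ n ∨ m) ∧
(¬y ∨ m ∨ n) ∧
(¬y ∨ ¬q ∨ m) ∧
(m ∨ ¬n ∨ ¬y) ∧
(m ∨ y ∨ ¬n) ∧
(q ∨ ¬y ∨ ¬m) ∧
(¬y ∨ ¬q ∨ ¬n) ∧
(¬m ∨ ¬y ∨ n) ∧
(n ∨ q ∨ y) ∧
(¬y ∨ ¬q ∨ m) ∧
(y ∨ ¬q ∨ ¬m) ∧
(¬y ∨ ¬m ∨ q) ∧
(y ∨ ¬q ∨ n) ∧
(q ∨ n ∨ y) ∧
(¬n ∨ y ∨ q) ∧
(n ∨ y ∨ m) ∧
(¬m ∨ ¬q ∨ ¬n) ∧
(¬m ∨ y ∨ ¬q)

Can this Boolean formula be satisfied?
No

No, the formula is not satisfiable.

No assignment of truth values to the variables can make all 20 clauses true simultaneously.

The formula is UNSAT (unsatisfiable).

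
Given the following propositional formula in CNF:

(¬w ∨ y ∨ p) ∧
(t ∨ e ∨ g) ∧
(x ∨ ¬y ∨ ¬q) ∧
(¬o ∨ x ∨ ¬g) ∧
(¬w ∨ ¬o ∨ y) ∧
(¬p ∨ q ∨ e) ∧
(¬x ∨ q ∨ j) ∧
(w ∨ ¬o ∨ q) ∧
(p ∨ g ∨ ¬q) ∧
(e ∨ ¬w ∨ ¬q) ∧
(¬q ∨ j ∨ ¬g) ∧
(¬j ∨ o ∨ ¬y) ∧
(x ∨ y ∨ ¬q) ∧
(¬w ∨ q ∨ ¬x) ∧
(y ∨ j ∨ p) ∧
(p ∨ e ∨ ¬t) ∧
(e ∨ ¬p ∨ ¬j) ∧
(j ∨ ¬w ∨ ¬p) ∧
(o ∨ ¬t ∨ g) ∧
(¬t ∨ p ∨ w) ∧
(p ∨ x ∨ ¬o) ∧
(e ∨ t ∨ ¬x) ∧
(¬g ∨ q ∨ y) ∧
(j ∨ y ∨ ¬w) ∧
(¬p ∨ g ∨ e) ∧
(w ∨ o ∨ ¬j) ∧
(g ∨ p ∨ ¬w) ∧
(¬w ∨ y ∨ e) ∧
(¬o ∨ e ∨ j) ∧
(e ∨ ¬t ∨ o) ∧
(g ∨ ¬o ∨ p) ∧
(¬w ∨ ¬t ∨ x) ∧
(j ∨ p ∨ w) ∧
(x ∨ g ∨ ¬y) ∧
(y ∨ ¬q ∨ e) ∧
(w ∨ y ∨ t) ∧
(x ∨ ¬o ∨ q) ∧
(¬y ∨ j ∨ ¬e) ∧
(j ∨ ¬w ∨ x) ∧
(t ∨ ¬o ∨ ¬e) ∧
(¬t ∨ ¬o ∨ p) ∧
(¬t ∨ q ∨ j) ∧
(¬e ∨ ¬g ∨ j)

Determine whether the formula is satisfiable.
Yes

Yes, the formula is satisfiable.

One satisfying assignment is: x=False, e=True, y=False, o=False, w=True, t=False, p=True, j=True, q=False, g=False

Verification: With this assignment, all 43 clauses evaluate to true.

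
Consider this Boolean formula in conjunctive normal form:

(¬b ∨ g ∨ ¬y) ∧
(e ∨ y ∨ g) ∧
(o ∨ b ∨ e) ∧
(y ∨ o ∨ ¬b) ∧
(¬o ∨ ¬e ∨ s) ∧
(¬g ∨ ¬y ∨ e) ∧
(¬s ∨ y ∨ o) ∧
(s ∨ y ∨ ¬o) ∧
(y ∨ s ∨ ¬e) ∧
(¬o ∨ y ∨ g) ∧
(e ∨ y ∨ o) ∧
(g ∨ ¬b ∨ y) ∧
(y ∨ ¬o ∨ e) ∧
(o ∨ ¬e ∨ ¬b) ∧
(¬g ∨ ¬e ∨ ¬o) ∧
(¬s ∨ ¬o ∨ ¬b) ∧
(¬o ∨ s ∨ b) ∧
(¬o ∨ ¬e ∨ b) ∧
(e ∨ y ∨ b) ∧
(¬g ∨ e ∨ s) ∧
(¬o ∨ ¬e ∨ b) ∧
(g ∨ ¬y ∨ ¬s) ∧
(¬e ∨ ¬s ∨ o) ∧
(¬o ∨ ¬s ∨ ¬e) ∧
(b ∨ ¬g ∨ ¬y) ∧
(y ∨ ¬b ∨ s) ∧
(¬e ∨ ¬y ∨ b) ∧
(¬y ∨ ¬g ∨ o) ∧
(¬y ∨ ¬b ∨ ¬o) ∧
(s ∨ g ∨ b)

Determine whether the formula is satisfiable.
No

No, the formula is not satisfiable.

No assignment of truth values to the variables can make all 30 clauses true simultaneously.

The formula is UNSAT (unsatisfiable).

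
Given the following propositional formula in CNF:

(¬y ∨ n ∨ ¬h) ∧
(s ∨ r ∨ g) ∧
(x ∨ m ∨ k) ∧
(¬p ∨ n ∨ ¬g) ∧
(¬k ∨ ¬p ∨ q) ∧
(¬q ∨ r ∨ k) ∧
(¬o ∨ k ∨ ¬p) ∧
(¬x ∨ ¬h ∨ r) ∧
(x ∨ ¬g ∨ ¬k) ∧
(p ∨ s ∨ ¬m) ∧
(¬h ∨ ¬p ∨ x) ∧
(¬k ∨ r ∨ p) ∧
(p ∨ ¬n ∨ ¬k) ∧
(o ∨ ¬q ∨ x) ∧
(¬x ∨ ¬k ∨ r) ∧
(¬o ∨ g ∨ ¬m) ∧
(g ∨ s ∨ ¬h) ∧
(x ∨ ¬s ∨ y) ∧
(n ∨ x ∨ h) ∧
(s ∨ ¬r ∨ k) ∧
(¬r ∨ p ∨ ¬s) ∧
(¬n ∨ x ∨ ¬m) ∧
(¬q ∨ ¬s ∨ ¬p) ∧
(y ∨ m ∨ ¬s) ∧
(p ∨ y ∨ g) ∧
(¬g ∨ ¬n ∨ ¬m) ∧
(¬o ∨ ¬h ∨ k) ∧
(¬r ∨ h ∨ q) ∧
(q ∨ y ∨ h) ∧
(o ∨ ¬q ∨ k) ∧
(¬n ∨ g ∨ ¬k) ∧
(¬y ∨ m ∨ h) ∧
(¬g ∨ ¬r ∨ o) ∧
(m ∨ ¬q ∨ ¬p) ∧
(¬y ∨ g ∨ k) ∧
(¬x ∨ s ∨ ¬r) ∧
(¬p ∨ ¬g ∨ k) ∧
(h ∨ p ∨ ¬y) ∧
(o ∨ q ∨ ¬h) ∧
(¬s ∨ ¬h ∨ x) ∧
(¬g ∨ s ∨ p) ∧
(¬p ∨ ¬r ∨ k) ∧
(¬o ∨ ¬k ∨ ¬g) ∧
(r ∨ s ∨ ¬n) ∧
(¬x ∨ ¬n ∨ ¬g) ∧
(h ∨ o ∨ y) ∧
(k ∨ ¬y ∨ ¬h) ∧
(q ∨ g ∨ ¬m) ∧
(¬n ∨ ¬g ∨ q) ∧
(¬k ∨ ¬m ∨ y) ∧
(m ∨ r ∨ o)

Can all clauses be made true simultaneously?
No

No, the formula is not satisfiable.

No assignment of truth values to the variables can make all 51 clauses true simultaneously.

The formula is UNSAT (unsatisfiable).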